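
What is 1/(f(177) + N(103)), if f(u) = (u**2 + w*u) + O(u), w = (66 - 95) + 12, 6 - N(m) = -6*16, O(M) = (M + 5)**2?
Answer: 1/61546 ≈ 1.6248e-5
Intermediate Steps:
O(M) = (5 + M)**2
N(m) = 102 (N(m) = 6 - (-6)*16 = 6 - 1*(-96) = 6 + 96 = 102)
w = -17 (w = -29 + 12 = -17)
f(u) = u**2 + (5 + u)**2 - 17*u (f(u) = (u**2 - 17*u) + (5 + u)**2 = u**2 + (5 + u)**2 - 17*u)
1/(f(177) + N(103)) = 1/((25 - 7*177 + 2*177**2) + 102) = 1/((25 - 1239 + 2*31329) + 102) = 1/((25 - 1239 + 62658) + 102) = 1/(61444 + 102) = 1/61546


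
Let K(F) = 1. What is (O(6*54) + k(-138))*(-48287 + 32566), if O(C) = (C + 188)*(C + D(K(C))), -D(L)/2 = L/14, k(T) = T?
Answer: -18232241098/7 ≈ -2.6046e+9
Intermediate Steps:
D(L) = -L/7 (D(L) = -2*L/14 = -L/7)
O(C) = (188 + C)*(-1/7 + C) (O(C) = (C + 188)*(C - 1/7*1) = (188 + C)*(C - 1/7) = (188 + C)*(-1/7 + C))
(O(6*54) + k(-138))*(-48287 + 32566) = ((-188/7 + (6*54)**2 + 1315*(6*54)/7) - 138)*(-48287 + 32566) = ((-188/7 + 324**2 + (1315/7)*324) - 138)*(-15721) = ((-188/7 + 104976 + 426060/7) - 138)*(-15721) = (1160704/7 - 138)*(-15721) = (1159738/7)*(-15721) = -18232241098/7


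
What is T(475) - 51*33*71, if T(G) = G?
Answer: -119018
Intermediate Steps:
T(475) - 51*33*71 = 475 - 51*33*71 = 475 - 1683*71 = 475 - 1*119493 = 475 - 119493 = -119018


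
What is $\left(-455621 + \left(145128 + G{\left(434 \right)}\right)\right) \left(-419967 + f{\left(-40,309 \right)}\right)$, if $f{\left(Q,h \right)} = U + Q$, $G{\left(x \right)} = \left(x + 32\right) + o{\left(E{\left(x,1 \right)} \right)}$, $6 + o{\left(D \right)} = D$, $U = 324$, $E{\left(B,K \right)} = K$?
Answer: $130115159856$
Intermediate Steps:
$o{\left(D \right)} = -6 + D$
$G{\left(x \right)} = 27 + x$ ($G{\left(x \right)} = \left(x + 32\right) + \left(-6 + 1\right) = \left(32 + x\right) - 5 = 27 + x$)
$f{\left(Q,h \right)} = 324 + Q$
$\left(-455621 + \left(145128 + G{\left(434 \right)}\right)\right) \left(-419967 + f{\left(-40,309 \right)}\right) = \left(-455621 + \left(145128 + \left(27 + 434\right)\right)\right) \left(-419967 + \left(324 - 40\right)\right) = \left(-455621 + \left(145128 + 461\right)\right) \left(-419967 + 284\right) = \left(-455621 + 145589\right) \left(-419683\right) = \left(-310032\right) \left(-419683\right) = 130115159856$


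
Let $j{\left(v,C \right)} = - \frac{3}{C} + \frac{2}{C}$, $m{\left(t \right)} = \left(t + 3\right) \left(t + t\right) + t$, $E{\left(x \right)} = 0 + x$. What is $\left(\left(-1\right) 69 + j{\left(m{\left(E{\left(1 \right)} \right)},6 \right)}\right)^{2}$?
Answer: $\frac{172225}{36} \approx 4784.0$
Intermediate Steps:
$E{\left(x \right)} = x$
$m{\left(t \right)} = t + 2 t \left(3 + t\right)$ ($m{\left(t \right)} = \left(3 + t\right) 2 t + t = 2 t \left(3 + t\right) + t = t + 2 t \left(3 + t\right)$)
$j{\left(v,C \right)} = - \frac{1}{C}$
$\left(\left(-1\right) 69 + j{\left(m{\left(E{\left(1 \right)} \right)},6 \right)}\right)^{2} = \left(\left(-1\right) 69 - \frac{1}{6}\right)^{2} = \left(-69 - \frac{1}{6}\right)^{2} = \left(- \frac{415}{6}\right)^{2} = \frac{172225}{36}$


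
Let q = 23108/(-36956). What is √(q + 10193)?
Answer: 5*√34800485866/9239 ≈ 100.96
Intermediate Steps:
q = -5777/9239 (q = 23108*(-1/36956) = -5777/9239 ≈ -0.62528)
√(q + 10193) = √(-5777/9239 + 10193) = √(94167350/9239) = 5*√34800485866/9239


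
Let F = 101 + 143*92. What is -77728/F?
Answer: -77728/13257 ≈ -5.8632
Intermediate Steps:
F = 13257 (F = 101 + 13156 = 13257)
-77728/F = -77728/13257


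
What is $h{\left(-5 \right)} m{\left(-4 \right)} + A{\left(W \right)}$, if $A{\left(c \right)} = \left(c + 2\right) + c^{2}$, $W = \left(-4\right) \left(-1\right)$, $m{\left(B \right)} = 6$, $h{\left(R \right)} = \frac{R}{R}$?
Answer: $28$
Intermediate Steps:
$h{\left(R \right)} = 1$
$W = 4$
$A{\left(c \right)} = 2 + c + c^{2}$ ($A{\left(c \right)} = \left(2 + c\right) + c^{2} = 2 + c + c^{2}$)
$h{\left(-5 \right)} m{\left(-4 \right)} + A{\left(W \right)} = 1 \cdot 6 + \left(2 + 4 + 4^{2}\right) = 6 + \left(2 + 4 + 16\right) = 6 + 22 = 28$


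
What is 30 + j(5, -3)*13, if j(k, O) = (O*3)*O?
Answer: 381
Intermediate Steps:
j(k, O) = 3*O² (j(k, O) = (3*O)*O = 3*O²)
30 + j(5, -3)*13 = 30 + (3*(-3)²)*13 = 30 + (3*9)*13 = 30 + 27*13 = 30 + 351 = 381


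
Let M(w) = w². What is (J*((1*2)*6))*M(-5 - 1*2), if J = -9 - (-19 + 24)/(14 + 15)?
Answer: -156408/29 ≈ -5393.4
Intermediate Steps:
J = -266/29 (J = -9 - 5/29 = -266/29 ≈ -9.1724)
(J*((1*2)*6))*M(-5 - 1*2) = (-266*1*2*6/29)*(-5 - 1*2)² = (-532*6/29)*(-5 - 2)² = -266/29*12*(-7)² = -3192/29*49 = -156408/29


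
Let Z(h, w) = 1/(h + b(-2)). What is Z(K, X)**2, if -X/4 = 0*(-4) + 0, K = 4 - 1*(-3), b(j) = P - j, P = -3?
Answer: 1/36 ≈ 0.027778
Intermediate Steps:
b(j) = -3 - j
K = 7 (K = 4 + 3 = 7)
X = 0 (X = -4*(0*(-4) + 0) = -4*(0 + 0) = -4*0 = 0)
Z(h, w) = 1/(-1 + h) (Z(h, w) = 1/(h + (-3 - 1*(-2))) = 1/(h + (-3 + 2)) = 1/(h - 1) = 1/(-1 + h))
Z(K, X)**2 = (1/(-1 + 7))**2 = (1/6)**2 = 1/36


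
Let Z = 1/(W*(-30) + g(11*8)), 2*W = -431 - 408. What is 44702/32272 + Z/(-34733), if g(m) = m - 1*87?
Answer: 4885364653851/3526922472584 ≈ 1.3852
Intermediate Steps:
W = -839/2 (W = (-431 - 408)/2 = (½)*(-839) = -839/2 ≈ -419.50)
g(m) = -87 + m (g(m) = m - 87 = -87 + m)
Z = 1/12586 (Z = 1/(-839/2*(-30) + (-87 + 11*8)) = 1/(12585 + (-87 + 88)) = 1/(12585 + 1) = 1/12586 ≈ 7.9453e-5)
44702/32272 + Z/(-34733) = 44702/32272 + (1/12586)/(-34733) = 44702*(1/32272) + (1/12586)*(-1/34733) = 22351/16136 - 1/437149538 = 4885364653851/3526922472584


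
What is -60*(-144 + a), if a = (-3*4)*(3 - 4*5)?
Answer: -3600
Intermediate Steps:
a = 204 (a = -12*(3 - 20) = -12*(-17) = 204)
-60*(-144 + a) = -60*(-144 + 204) = -60*60 = -3600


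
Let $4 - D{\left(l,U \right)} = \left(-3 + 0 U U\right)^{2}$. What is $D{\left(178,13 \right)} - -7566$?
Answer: $7561$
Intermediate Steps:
$D{\left(l,U \right)} = -5$ ($D{\left(l,U \right)} = 4 - \left(-3 + 0 U U\right)^{2} = 4 - \left(-3 + 0 U\right)^{2} = 4 - \left(-3 + 0\right)^{2} = 4 - \left(-3\right)^{2} = 4 - 9 = -5$)
$D{\left(178,13 \right)} - -7566 = -5 - -7566 = -5 + 7566 = 7561$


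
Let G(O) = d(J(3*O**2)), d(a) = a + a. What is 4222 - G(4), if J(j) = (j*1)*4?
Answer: 3838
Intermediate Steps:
J(j) = 4*j (J(j) = j*4 = 4*j)
d(a) = 2*a
G(O) = 24*O**2 (G(O) = 2*(4*(3*O**2)) = 2*(12*O**2) = 24*O**2)
4222 - G(4) = 4222 - 24*4**2 = 4222 - 24*16 = 4222 - 1*384 = 4222 - 384 = 3838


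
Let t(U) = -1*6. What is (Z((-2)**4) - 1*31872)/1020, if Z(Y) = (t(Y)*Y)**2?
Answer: -1888/85 ≈ -22.212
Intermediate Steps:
t(U) = -6
Z(Y) = 36*Y**2 (Z(Y) = (-6*Y)**2 = 36*Y**2)
(Z((-2)**4) - 1*31872)/1020 = (36*((-2)**4)**2 - 1*31872)/1020 = (36*16**2 - 31872)*(1/1020) = (36*256 - 31872)*(1/1020) = (9216 - 31872)*(1/1020) = -22656*1/1020 = -1888/85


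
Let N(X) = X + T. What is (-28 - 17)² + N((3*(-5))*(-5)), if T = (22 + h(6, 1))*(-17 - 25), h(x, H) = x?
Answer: 924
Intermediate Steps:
T = -1176 (T = (22 + 6)*(-17 - 25) = 28*(-42) = -1176)
N(X) = -1176 + X (N(X) = X - 1176 = -1176 + X)
(-28 - 17)² + N((3*(-5))*(-5)) = (-28 - 17)² + (-1176 + (3*(-5))*(-5)) = (-45)² + (-1176 - 15*(-5)) = 2025 + (-1176 + 75) = 2025 - 1101 = 924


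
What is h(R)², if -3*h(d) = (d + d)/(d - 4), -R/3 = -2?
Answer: 4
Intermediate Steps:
R = 6 (R = -3*(-2) = 6)
h(d) = -2*d/(3*(-4 + d)) (h(d) = -(d + d)/(3*(d - 4)) = -2*d/(3*(-4 + d)))
h(R)² = (-2*6/(-12 + 3*6))² = (-2*6/(-12 + 18))² = (-2*6/6)² = (-2*6*⅙)² = (-2)² = 4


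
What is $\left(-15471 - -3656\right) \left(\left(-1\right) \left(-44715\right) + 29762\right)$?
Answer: $-879945755$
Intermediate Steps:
$\left(-15471 - -3656\right) \left(\left(-1\right) \left(-44715\right) + 29762\right) = \left(-15471 + \left(-13471 + 17127\right)\right) \left(44715 + 29762\right) = \left(-15471 + 3656\right) 74477 = \left(-11815\right) 74477 = -879945755$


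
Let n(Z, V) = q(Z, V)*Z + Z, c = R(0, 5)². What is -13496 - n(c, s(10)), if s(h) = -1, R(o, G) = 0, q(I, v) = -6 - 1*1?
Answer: -13496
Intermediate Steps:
q(I, v) = -7 (q(I, v) = -6 - 1 = -7)
c = 0 (c = 0² = 0)
n(Z, V) = -6*Z (n(Z, V) = -7*Z + Z = -6*Z)
-13496 - n(c, s(10)) = -13496 - (-6)*0 = -13496 - 1*0 = -13496 + 0 = -13496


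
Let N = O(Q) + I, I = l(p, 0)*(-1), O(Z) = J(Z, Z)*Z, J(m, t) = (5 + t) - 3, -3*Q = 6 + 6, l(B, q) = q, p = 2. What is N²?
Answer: 64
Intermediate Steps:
Q = -4 (Q = -(6 + 6)/3 = -⅓*12 = -4)
J(m, t) = 2 + t
O(Z) = Z*(2 + Z) (O(Z) = (2 + Z)*Z = Z*(2 + Z))
I = 0 (I = 0*(-1) = 0)
N = 8 (N = -4*(2 - 4) + 0 = -4*(-2) + 0 = 8 + 0 = 8)
N² = 8² = 64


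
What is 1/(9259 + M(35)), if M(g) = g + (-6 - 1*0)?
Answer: 1/9288 ≈ 0.00010767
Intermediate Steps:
M(g) = -6 + g (M(g) = g + (-6 + 0) = g - 6 = -6 + g)
1/(9259 + M(35)) = 1/(9259 + (-6 + 35)) = 1/(9259 + 29) = 1/9288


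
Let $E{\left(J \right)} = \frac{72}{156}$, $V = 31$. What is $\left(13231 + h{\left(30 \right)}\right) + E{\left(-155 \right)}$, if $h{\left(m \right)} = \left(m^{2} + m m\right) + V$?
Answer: $\frac{195812}{13} \approx 15062.0$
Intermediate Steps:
$E{\left(J \right)} = \frac{6}{13}$ ($E{\left(J \right)} = 72 \cdot \frac{1}{156} = \frac{6}{13}$)
$h{\left(m \right)} = 31 + 2 m^{2}$ ($h{\left(m \right)} = \left(m^{2} + m m\right) + 31 = \left(m^{2} + m^{2}\right) + 31 = 2 m^{2} + 31 = 31 + 2 m^{2}$)
$\left(13231 + h{\left(30 \right)}\right) + E{\left(-155 \right)} = \left(13231 + \left(31 + 2 \cdot 30^{2}\right)\right) + \frac{6}{13} = \left(13231 + \left(31 + 2 \cdot 900\right)\right) + \frac{6}{13} = \left(13231 + \left(31 + 1800\right)\right) + \frac{6}{13} = \left(13231 + 1831\right) + \frac{6}{13} = 15062 + \frac{6}{13} = \frac{195812}{13}$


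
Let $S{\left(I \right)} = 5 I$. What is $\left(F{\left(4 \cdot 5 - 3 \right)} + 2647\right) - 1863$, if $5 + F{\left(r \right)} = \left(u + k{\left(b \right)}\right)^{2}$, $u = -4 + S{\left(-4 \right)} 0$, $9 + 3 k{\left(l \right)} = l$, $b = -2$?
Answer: $\frac{7540}{9} \approx 837.78$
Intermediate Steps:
$k{\left(l \right)} = -3 + \frac{l}{3}$
$u = -4$ ($u = -4 + 5 \left(-4\right) 0 = -4 - 0 = -4 + 0 = -4$)
$F{\left(r \right)} = \frac{484}{9}$ ($F{\left(r \right)} = -5 + \left(-4 + \left(-3 + \frac{1}{3} \left(-2\right)\right)\right)^{2} = -5 + \left(-4 - \frac{11}{3}\right)^{2} = -5 + \left(- \frac{23}{3}\right)^{2} = -5 + \frac{529}{9} = \frac{484}{9}$)
$\left(F{\left(4 \cdot 5 - 3 \right)} + 2647\right) - 1863 = \left(\frac{484}{9} + 2647\right) - 1863 = \frac{24307}{9} - 1863 = \frac{7540}{9}$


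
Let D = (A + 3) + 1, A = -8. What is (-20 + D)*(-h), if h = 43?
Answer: 1032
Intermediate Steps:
D = -4 (D = (-8 + 3) + 1 = -5 + 1 = -4)
(-20 + D)*(-h) = (-20 - 4)*(-1*43) = -24*(-43) = 1032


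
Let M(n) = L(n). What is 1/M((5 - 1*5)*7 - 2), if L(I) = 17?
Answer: 1/17 ≈ 0.058824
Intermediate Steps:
M(n) = 17
1/M((5 - 1*5)*7 - 2) = 1/17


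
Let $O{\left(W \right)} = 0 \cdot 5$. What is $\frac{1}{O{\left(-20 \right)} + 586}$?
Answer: $\frac{1}{586} \approx 0.0017065$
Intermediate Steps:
$O{\left(W \right)} = 0$
$\frac{1}{O{\left(-20 \right)} + 586} = \frac{1}{0 + 586} = \frac{1}{586}$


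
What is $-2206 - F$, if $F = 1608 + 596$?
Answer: $-4410$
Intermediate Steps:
$F = 2204$
$-2206 - F = -2206 - 2204 = -4410$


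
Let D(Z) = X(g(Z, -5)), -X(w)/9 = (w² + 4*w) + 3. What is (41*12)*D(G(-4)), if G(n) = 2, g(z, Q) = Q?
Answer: -35424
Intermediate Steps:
X(w) = -27 - 36*w - 9*w² (X(w) = -9*((w² + 4*w) + 3) = -9*(3 + w² + 4*w) = -27 - 36*w - 9*w²)
D(Z) = -72 (D(Z) = -27 - 36*(-5) - 9*(-5)² = -27 + 180 - 9*25 = -27 + 180 - 225 = -72)
(41*12)*D(G(-4)) = (41*12)*(-72) = 492*(-72) = -35424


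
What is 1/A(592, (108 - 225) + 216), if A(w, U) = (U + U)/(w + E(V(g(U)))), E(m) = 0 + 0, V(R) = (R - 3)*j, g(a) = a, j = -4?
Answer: 296/99 ≈ 2.9899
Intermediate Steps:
V(R) = 12 - 4*R (V(R) = (R - 3)*(-4) = (-3 + R)*(-4) = 12 - 4*R)
E(m) = 0
A(w, U) = 2*U/w (A(w, U) = (U + U)/(w + 0) = (2*U)/w = 2*U/w)
1/A(592, (108 - 225) + 216) = 1/(2*((108 - 225) + 216)/592) = 1/(2*(-117 + 216)*(1/592)) = 1/(2*99*(1/592)) = 1/(99/296) = 296/99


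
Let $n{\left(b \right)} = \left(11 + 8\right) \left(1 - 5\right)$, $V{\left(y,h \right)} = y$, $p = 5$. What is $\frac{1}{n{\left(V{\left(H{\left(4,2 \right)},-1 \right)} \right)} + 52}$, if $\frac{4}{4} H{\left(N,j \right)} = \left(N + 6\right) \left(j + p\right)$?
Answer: $- \frac{1}{24} \approx -0.041667$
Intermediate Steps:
$H{\left(N,j \right)} = \left(5 + j\right) \left(6 + N\right)$ ($H{\left(N,j \right)} = \left(N + 6\right) \left(j + 5\right) = \left(6 + N\right) \left(5 + j\right) = \left(5 + j\right) \left(6 + N\right)$)
$n{\left(b \right)} = -76$ ($n{\left(b \right)} = 19 \left(-4\right) = -76$)
$\frac{1}{n{\left(V{\left(H{\left(4,2 \right)},-1 \right)} \right)} + 52} = \frac{1}{-76 + 52} = \frac{1}{-24} = - \frac{1}{24}$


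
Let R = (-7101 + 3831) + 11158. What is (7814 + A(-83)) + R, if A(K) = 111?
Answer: 15813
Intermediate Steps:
R = 7888 (R = -3270 + 11158 = 7888)
(7814 + A(-83)) + R = (7814 + 111) + 7888 = 7925 + 7888 = 15813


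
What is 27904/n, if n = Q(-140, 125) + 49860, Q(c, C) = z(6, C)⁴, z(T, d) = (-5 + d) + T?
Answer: 6976/63024309 ≈ 0.00011069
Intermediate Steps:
z(T, d) = -5 + T + d
Q(c, C) = (1 + C)⁴ (Q(c, C) = (-5 + 6 + C)⁴ = (1 + C)⁴)
n = 252097236 (n = (1 + 125)⁴ + 49860 = 126⁴ + 49860 = 252047376 + 49860 = 252097236)
27904/n = 27904/252097236 = 27904*(1/252097236) = 6976/63024309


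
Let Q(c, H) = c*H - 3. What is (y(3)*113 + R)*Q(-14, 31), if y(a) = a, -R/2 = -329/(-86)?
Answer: -6226376/43 ≈ -1.4480e+5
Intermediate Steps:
R = -329/43 (R = -(-658)/(-86) = -(-658)*(-1)/86 = -2*329/86 = -329/43 ≈ -7.6512)
Q(c, H) = -3 + H*c (Q(c, H) = H*c - 3 = -3 + H*c)
(y(3)*113 + R)*Q(-14, 31) = (3*113 - 329/43)*(-3 + 31*(-14)) = (339 - 329/43)*(-3 - 434) = (14248/43)*(-437) = -6226376/43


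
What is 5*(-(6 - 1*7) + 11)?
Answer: 60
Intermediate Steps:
5*(-(6 - 1*7) + 11) = 5*(-(6 - 7) + 11) = 5*(-1*(-1) + 11) = 5*(1 + 11) = 5*12 = 60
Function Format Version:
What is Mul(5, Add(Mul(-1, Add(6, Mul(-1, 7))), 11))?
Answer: 60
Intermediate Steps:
Mul(5, Add(Mul(-1, Add(6, Mul(-1, 7))), 11)) = Mul(5, Add(Mul(-1, Add(6, -7)), 11)) = Mul(5, Add(Mul(-1, -1), 11)) = Mul(5, Add(1, 11)) = Mul(5, 12) = 60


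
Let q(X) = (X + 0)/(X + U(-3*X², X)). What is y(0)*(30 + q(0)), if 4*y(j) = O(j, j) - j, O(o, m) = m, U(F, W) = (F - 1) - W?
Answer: 0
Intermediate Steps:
U(F, W) = -1 + F - W (U(F, W) = (-1 + F) - W = -1 + F - W)
y(j) = 0 (y(j) = (j - j)/4 = (¼)*0 = 0)
q(X) = X/(-1 - 3*X²) (q(X) = (X + 0)/(X + (-1 - 3*X² - X)) = X/(X + (-1 - X - 3*X²)) = X/(-1 - 3*X²))
y(0)*(30 + q(0)) = 0*(30 - 1*0/(1 + 3*0²)) = 0*(30 - 1*0/(1 + 3*0)) = 0*(30 - 1*0/(1 + 0)) = 0*(30 - 1*0/1) = 0*(30 - 1*0*1) = 0*(30 + 0) = 0*30 = 0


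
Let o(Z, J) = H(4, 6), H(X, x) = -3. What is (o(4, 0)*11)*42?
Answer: -1386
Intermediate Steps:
o(Z, J) = -3
(o(4, 0)*11)*42 = -3*11*42 = -33*42 = -1386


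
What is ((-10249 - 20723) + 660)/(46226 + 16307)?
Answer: -30312/62533 ≈ -0.48474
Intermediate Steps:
((-10249 - 20723) + 660)/(46226 + 16307) = (-30972 + 660)/62533 = -30312*1/62533 = -30312/62533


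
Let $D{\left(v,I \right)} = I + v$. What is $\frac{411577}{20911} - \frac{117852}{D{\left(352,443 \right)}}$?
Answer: $- \frac{712399819}{5541415} \approx -128.56$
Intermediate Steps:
$\frac{411577}{20911} - \frac{117852}{D{\left(352,443 \right)}} = \frac{411577}{20911} - \frac{117852}{443 + 352} = 411577 \cdot \frac{1}{20911} - \frac{117852}{795} = \frac{411577}{20911} - \frac{39284}{265} = - \frac{712399819}{5541415}$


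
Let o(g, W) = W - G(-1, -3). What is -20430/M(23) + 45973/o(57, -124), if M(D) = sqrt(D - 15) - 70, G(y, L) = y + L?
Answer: -13321979/146760 + 10215*sqrt(2)/1223 ≈ -78.962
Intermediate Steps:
G(y, L) = L + y
o(g, W) = 4 + W (o(g, W) = W - (-3 - 1) = W - 1*(-4) = W + 4 = 4 + W)
M(D) = -70 + sqrt(-15 + D) (M(D) = sqrt(-15 + D) - 70 = -70 + sqrt(-15 + D))
-20430/M(23) + 45973/o(57, -124) = -20430/(-70 + sqrt(-15 + 23)) + 45973/(4 - 124) = -20430/(-70 + sqrt(8)) + 45973/(-120) = -20430/(-70 + 2*sqrt(2)) + 45973*(-1/120) = -20430/(-70 + 2*sqrt(2)) - 45973/120 = -45973/120 - 20430/(-70 + 2*sqrt(2))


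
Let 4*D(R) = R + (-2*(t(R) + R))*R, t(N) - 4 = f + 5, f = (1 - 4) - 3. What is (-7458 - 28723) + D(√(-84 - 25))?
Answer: -72253/2 - 5*I*√109/4 ≈ -36127.0 - 13.05*I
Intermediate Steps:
f = -6 (f = -3 - 3 = -6)
t(N) = 3 (t(N) = 4 + (-6 + 5) = 4 - 1 = 3)
D(R) = R/4 + R*(-6 - 2*R)/4 (D(R) = (R + (-2*(3 + R))*R)/4 = (R + (-6 - 2*R)*R)/4 = (R + R*(-6 - 2*R))/4 = R/4 + R*(-6 - 2*R)/4)
(-7458 - 28723) + D(√(-84 - 25)) = (-7458 - 28723) - √(-84 - 25)*(5 + 2*√(-84 - 25))/4 = -36181 - √(-109)*(5 + 2*√(-109))/4 = -36181 - I*√109*(5 + 2*(I*√109))/4 = -36181 - I*√109*(5 + 2*I*√109)/4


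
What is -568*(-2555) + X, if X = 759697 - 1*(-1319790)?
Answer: 3530727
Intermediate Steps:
X = 2079487 (X = 759697 + 1319790 = 2079487)
-568*(-2555) + X = -568*(-2555) + 2079487 = 1451240 + 2079487 = 3530727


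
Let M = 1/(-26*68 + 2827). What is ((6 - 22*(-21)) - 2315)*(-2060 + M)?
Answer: 4029302533/1059 ≈ 3.8048e+6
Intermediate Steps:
M = 1/1059 (M = 1/(-1768 + 2827) = 1/1059 ≈ 0.00094429)
((6 - 22*(-21)) - 2315)*(-2060 + M) = ((6 - 22*(-21)) - 2315)*(-2060 + 1/1059) = ((6 + 462) - 2315)*(-2181539/1059) = (468 - 2315)*(-2181539/1059) = -1847*(-2181539/1059) = 4029302533/1059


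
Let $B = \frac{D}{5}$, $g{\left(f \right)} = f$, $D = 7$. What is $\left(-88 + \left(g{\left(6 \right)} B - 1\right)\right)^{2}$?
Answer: $\frac{162409}{25} \approx 6496.4$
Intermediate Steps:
$B = \frac{7}{5} \approx 1.4$
$\left(-88 + \left(g{\left(6 \right)} B - 1\right)\right)^{2} = \left(-88 + \left(6 \cdot \frac{7}{5} - 1\right)\right)^{2} = \left(-88 + \left(\frac{42}{5} - 1\right)\right)^{2} = \left(-88 + \frac{37}{5}\right)^{2} = \left(- \frac{403}{5}\right)^{2} = \frac{162409}{25}$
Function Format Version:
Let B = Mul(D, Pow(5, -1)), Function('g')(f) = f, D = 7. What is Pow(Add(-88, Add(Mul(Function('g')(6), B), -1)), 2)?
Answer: Rational(162409, 25) ≈ 6496.4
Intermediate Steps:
B = Rational(7, 5) (B = Mul(7, Pow(5, -1)) = Mul(7, Rational(1, 5)) = Rational(7, 5) ≈ 1.4000)
Pow(Add(-88, Add(Mul(Function('g')(6), B), -1)), 2) = Pow(Add(-88, Add(Mul(6, Rational(7, 5)), -1)), 2) = Pow(Add(-88, Add(Rational(42, 5), -1)), 2) = Pow(Add(-88, Rational(37, 5)), 2) = Pow(Rational(-403, 5), 2) = Rational(162409, 25)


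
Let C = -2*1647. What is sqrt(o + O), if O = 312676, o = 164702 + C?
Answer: 6*sqrt(13169) ≈ 688.54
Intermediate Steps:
C = -3294
o = 161408 (o = 164702 - 3294 = 161408)
sqrt(o + O) = sqrt(161408 + 312676) = sqrt(474084) = 6*sqrt(13169)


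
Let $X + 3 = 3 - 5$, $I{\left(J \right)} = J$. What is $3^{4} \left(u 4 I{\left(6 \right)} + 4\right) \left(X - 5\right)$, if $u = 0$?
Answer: $-3240$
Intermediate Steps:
$X = -5$ ($X = -3 + \left(3 - 5\right) = -3 - 2 = -5$)
$3^{4} \left(u 4 I{\left(6 \right)} + 4\right) \left(X - 5\right) = 3^{4} \left(0 \cdot 4 \cdot 6 + 4\right) \left(-5 - 5\right) = 81 \left(0 \cdot 6 + 4\right) \left(-10\right) = 81 \left(0 + 4\right) \left(-10\right) = 81 \cdot 4 \left(-10\right) = 81 \left(-40\right) = -3240$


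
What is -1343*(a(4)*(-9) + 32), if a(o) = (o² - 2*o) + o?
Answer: 102068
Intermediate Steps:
a(o) = o² - o
-1343*(a(4)*(-9) + 32) = -1343*((4*(-1 + 4))*(-9) + 32) = -1343*((4*3)*(-9) + 32) = -1343*(12*(-9) + 32) = -1343*(-108 + 32) = -1343*(-76) = 102068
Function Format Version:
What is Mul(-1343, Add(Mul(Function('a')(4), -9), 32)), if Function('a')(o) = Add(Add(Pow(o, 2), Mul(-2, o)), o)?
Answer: 102068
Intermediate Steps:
Function('a')(o) = Add(Pow(o, 2), Mul(-1, o))
Mul(-1343, Add(Mul(Function('a')(4), -9), 32)) = Mul(-1343, Add(Mul(Mul(4, Add(-1, 4)), -9), 32)) = Mul(-1343, Add(Mul(Mul(4, 3), -9), 32)) = Mul(-1343, Add(Mul(12, -9), 32)) = Mul(-1343, Add(-108, 32)) = Mul(-1343, -76) = 102068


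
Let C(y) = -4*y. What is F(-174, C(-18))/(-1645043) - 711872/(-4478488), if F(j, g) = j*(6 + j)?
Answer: 18574015880/131559023839 ≈ 0.14118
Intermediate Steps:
F(-174, C(-18))/(-1645043) - 711872/(-4478488) = -174*(6 - 174)/(-1645043) - 711872/(-4478488) = -174*(-168)*(-1/1645043) - 711872*(-1/4478488) = 29232*(-1/1645043) + 12712/79973 = -29232/1645043 + 12712/79973 = 18574015880/131559023839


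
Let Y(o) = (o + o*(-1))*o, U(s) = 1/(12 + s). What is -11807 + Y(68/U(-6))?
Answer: -11807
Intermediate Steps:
Y(o) = 0 (Y(o) = (o - o)*o = 0*o = 0)
-11807 + Y(68/U(-6)) = -11807 + 0 = -11807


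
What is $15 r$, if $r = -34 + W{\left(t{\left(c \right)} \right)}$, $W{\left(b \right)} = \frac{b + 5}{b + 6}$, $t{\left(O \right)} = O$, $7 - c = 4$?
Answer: $- \frac{1490}{3} \approx -496.67$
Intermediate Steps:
$c = 3$ ($c = 7 - 4 = 3$)
$W{\left(b \right)} = \frac{5 + b}{6 + b}$
$r = - \frac{298}{9}$ ($r = -34 + \frac{5 + 3}{6 + 3} = -34 + \frac{1}{9} \cdot 8 = -34 + \frac{8}{9} = - \frac{298}{9} \approx -33.111$)
$15 r = 15 \left(- \frac{298}{9}\right) = - \frac{1490}{3}$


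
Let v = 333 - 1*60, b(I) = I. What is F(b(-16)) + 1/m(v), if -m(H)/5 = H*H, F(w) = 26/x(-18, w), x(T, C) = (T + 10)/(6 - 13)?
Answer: 33910691/1490580 ≈ 22.750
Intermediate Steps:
x(T, C) = -10/7 - T/7 (x(T, C) = (10 + T)/(-7) = (10 + T)*(-⅐) = -10/7 - T/7)
v = 273 (v = 333 - 60 = 273)
F(w) = 91/4 (F(w) = 26/(-10/7 - ⅐*(-18)) = 26/(-10/7 + 18/7) = 26/(8/7) = 26*(7/8) = 91/4)
m(H) = -5*H² (m(H) = -5*H*H = -5*H²)
F(b(-16)) + 1/m(v) = 91/4 + 1/(-5*273²) = 91/4 + 1/(-5*74529) = 91/4 + 1/(-372645) = 91/4 - 1/372645 = 33910691/1490580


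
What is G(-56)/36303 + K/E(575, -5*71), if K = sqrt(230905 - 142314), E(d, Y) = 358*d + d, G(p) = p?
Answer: -56/36303 + sqrt(88591)/206425 ≈ -0.00010068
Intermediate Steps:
E(d, Y) = 359*d
K = sqrt(88591) ≈ 297.64
G(-56)/36303 + K/E(575, -5*71) = -56/36303 + sqrt(88591)/((359*575)) = -56*1/36303 + sqrt(88591)/206425 = -56/36303 + sqrt(88591)*(1/206425) = -56/36303 + sqrt(88591)/206425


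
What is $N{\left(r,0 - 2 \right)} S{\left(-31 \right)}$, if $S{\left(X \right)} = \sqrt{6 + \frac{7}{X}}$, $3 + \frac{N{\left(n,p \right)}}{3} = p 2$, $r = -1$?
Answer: $- \frac{21 \sqrt{5549}}{31} \approx -50.462$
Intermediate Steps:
$N{\left(n,p \right)} = -9 + 6 p$ ($N{\left(n,p \right)} = -9 + 3 p 2 = -9 + 3 \cdot 2 p = -9 + 6 p$)
$N{\left(r,0 - 2 \right)} S{\left(-31 \right)} = \left(-9 + 6 \left(0 - 2\right)\right) \sqrt{6 + \frac{7}{-31}} = \left(-9 + 6 \left(0 - 2\right)\right) \sqrt{6 + 7 \left(- \frac{1}{31}\right)} = \left(-9 + 6 \left(-2\right)\right) \sqrt{6 - \frac{7}{31}} = \left(-9 - 12\right) \sqrt{\frac{179}{31}} = - 21 \frac{\sqrt{5549}}{31} = - \frac{21 \sqrt{5549}}{31}$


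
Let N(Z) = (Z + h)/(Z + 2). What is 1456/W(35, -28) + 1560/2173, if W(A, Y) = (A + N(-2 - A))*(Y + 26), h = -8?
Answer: -5338684/275971 ≈ -19.345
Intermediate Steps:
N(Z) = (-8 + Z)/(2 + Z) (N(Z) = (Z - 8)/(Z + 2) = (-8 + Z)/(2 + Z))
W(A, Y) = (26 + Y)*(A - (-10 - A)/A) (W(A, Y) = (A + (-8 + (-2 - A))/(2 + (-2 - A)))*(Y + 26) = (A + (-10 - A)/((-A)))*(26 + Y) = (A + (-1/A)*(-10 - A))*(26 + Y) = (A - (-10 - A)/A)*(26 + Y) = (26 + Y)*(A - (-10 - A)/A))
1456/W(35, -28) + 1560/2173 = 1456/(((260 + 26*35 - 28*(10 + 35) + 35²*(26 - 28))/35)) + 1560/2173 = 1456/(((260 + 910 - 28*45 + 1225*(-2))/35)) + 1560*(1/2173) = 1456/(((260 + 910 - 1260 - 2450)/35)) + 1560/2173 = 1456/(((1/35)*(-2540))) + 1560/2173 = 1456/(-508/7) + 1560/2173 = 1456*(-7/508) + 1560/2173 = -2548/127 + 1560/2173 = -5338684/275971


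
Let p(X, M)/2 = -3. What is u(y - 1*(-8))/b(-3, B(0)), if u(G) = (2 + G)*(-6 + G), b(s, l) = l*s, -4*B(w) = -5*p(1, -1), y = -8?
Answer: -8/15 ≈ -0.53333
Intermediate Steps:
p(X, M) = -6 (p(X, M) = 2*(-3) = -6)
B(w) = -15/2 (B(w) = -(-5)*(-6)/4 = -¼*30 = -15/2)
u(G) = (-6 + G)*(2 + G)
u(y - 1*(-8))/b(-3, B(0)) = (-12 + (-8 - 1*(-8))² - 4*(-8 - 1*(-8)))/((-15/2*(-3))) = (-12 + (-8 + 8)² - 4*(-8 + 8))/(45/2) = (-12 + 0² - 4*0)*(2/45) = (-12 + 0 + 0)*(2/45) = -12*2/45 = -8/15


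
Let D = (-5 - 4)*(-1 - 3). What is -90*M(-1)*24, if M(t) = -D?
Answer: 77760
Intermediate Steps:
D = 36 (D = -9*(-4) = 36)
M(t) = -36 (M(t) = -1*36 = -36)
-90*M(-1)*24 = -90*(-36)*24 = 3240*24 = 77760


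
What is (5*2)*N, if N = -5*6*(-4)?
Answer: 1200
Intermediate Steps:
N = 120 (N = -30*(-4) = 120)
(5*2)*N = (5*2)*120 = 10*120 = 1200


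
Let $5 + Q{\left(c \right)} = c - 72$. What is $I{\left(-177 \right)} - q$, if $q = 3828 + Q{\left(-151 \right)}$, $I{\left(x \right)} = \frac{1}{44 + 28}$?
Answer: $- \frac{259199}{72} \approx -3600.0$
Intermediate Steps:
$Q{\left(c \right)} = -77 + c$ ($Q{\left(c \right)} = -5 + \left(c - 72\right) = -5 + \left(-72 + c\right) = -77 + c$)
$I{\left(x \right)} = \frac{1}{72}$
$q = 3600$ ($q = 3828 - 228 = 3600$)
$I{\left(-177 \right)} - q = \frac{1}{72} - 3600 = - \frac{259199}{72}$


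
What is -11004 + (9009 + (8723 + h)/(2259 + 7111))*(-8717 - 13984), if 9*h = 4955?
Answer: -2874904997692/14055 ≈ -2.0455e+8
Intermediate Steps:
h = 4955/9 (h = (⅑)*4955 = 4955/9 ≈ 550.56)
-11004 + (9009 + (8723 + h)/(2259 + 7111))*(-8717 - 13984) = -11004 + (9009 + (8723 + 4955/9)/(2259 + 7111))*(-8717 - 13984) = -11004 + (9009 + (83462/9)/9370)*(-22701) = -11004 + (9009 + (83462/9)*(1/9370))*(-22701) = -11004 + (9009 + 41731/42165)*(-22701) = -11004 + (379906216/42165)*(-22701) = -11004 - 2874750336472/14055 = -2874904997692/14055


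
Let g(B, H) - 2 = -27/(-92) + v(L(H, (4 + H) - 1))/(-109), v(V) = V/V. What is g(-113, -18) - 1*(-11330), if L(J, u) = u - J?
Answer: 113640147/10028 ≈ 11332.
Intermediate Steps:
v(V) = 1
g(B, H) = 22907/10028 (g(B, H) = 2 + (-27/(-92) + 1/(-109)) = 2 + (-27*(-1/92) + 1*(-1/109)) = 2 + (27/92 - 1/109) = 2 + 2851/10028 = 22907/10028)
g(-113, -18) - 1*(-11330) = 22907/10028 - 1*(-11330) = 22907/10028 + 11330 = 113640147/10028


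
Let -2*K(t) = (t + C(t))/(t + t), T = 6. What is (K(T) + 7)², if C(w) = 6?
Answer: 169/4 ≈ 42.250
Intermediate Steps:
K(t) = -(6 + t)/(4*t) (K(t) = -(t + 6)/(2*(t + t)) = -(6 + t)/(2*(2*t)) = -(6 + t)*1/(2*t)/2 = -(6 + t)/(4*t))
(K(T) + 7)² = ((¼)*(-6 - 1*6)/6 + 7)² = ((¼)*(⅙)*(-6 - 6) + 7)² = ((¼)*(⅙)*(-12) + 7)² = (-½ + 7)² = (13/2)² = 169/4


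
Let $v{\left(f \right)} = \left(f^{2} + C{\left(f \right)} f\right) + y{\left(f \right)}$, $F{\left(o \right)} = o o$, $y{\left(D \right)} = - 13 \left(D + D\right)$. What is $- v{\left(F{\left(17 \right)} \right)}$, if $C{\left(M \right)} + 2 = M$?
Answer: $-158950$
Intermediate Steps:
$y{\left(D \right)} = - 26 D$ ($y{\left(D \right)} = - 13 \cdot 2 D = - 26 D$)
$C{\left(M \right)} = -2 + M$
$F{\left(o \right)} = o^{2}$
$v{\left(f \right)} = f^{2} - 26 f + f \left(-2 + f\right)$ ($v{\left(f \right)} = \left(f^{2} + \left(-2 + f\right) f\right) - 26 f = \left(f^{2} + f \left(-2 + f\right)\right) - 26 f = f^{2} - 26 f + f \left(-2 + f\right)$)
$- v{\left(F{\left(17 \right)} \right)} = - 2 \cdot 17^{2} \left(-14 + 17^{2}\right) = - 2 \cdot 289 \left(-14 + 289\right) = - 2 \cdot 289 \cdot 275 = \left(-1\right) 158950 = -158950$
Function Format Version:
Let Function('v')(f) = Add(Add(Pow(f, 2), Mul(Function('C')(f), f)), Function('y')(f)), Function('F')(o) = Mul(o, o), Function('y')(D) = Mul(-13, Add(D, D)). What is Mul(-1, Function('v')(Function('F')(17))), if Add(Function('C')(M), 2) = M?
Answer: -158950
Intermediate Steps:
Function('y')(D) = Mul(-26, D) (Function('y')(D) = Mul(-13, Mul(2, D)) = Mul(-26, D))
Function('C')(M) = Add(-2, M)
Function('F')(o) = Pow(o, 2)
Function('v')(f) = Add(Pow(f, 2), Mul(-26, f), Mul(f, Add(-2, f))) (Function('v')(f) = Add(Add(Pow(f, 2), Mul(Add(-2, f), f)), Mul(-26, f)) = Add(Add(Pow(f, 2), Mul(f, Add(-2, f))), Mul(-26, f)) = Add(Pow(f, 2), Mul(-26, f), Mul(f, Add(-2, f))))
Mul(-1, Function('v')(Function('F')(17))) = Mul(-1, Mul(2, Pow(17, 2), Add(-14, Pow(17, 2)))) = Mul(-1, Mul(2, 289, Add(-14, 289))) = Mul(-1, Mul(2, 289, 275)) = Mul(-1, 158950) = -158950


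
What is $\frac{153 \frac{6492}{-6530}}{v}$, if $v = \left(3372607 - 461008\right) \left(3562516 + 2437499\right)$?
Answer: $- \frac{18394}{2112532111317075} \approx -8.7071 \cdot 10^{-12}$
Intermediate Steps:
$v = 17469637673985$ ($v = 2911599 \cdot 6000015 = 17469637673985$)
$\frac{153 \frac{6492}{-6530}}{v} = \frac{153 \frac{6492}{-6530}}{17469637673985} = 153 \cdot 6492 \left(- \frac{1}{6530}\right) \frac{1}{17469637673985} = 153 \left(- \frac{3246}{3265}\right) \frac{1}{17469637673985} = \left(- \frac{496638}{3265}\right) \frac{1}{17469637673985} = - \frac{18394}{2112532111317075}$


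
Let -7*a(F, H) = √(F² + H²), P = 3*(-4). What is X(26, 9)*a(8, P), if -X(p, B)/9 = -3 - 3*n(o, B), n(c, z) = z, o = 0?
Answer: -1080*√13/7 ≈ -556.29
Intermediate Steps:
X(p, B) = 27 + 27*B (X(p, B) = -9*(-3 - 3*B) = 27 + 27*B)
P = -12
a(F, H) = -√(F² + H²)/7
X(26, 9)*a(8, P) = (27 + 27*9)*(-√(8² + (-12)²)/7) = (27 + 243)*(-√(64 + 144)/7) = 270*(-4*√13/7) = -1080*√13/7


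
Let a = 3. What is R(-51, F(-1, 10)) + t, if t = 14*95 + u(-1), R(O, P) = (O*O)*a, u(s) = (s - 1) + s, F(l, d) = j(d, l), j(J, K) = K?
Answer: 9130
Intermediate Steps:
F(l, d) = l
u(s) = -1 + 2*s (u(s) = (-1 + s) + s = -1 + 2*s)
R(O, P) = 3*O² (R(O, P) = (O*O)*3 = O²*3 = 3*O²)
t = 1327 (t = 14*95 + (-1 + 2*(-1)) = 1330 + (-1 - 2) = 1330 - 3 = 1327)
R(-51, F(-1, 10)) + t = 3*(-51)² + 1327 = 3*2601 + 1327 = 7803 + 1327 = 9130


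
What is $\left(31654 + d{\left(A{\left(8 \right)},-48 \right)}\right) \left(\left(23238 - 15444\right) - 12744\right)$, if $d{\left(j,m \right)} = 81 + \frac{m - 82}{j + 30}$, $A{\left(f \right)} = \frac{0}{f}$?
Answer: $-157066800$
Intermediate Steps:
$A{\left(f \right)} = 0$
$d{\left(j,m \right)} = 81 + \frac{-82 + m}{30 + j}$
$\left(31654 + d{\left(A{\left(8 \right)},-48 \right)}\right) \left(\left(23238 - 15444\right) - 12744\right) = \left(31654 + \frac{2348 - 48 + 81 \cdot 0}{30 + 0}\right) \left(\left(23238 - 15444\right) - 12744\right) = \left(31654 + \frac{2348 - 48 + 0}{30}\right) \left(7794 - 12744\right) = \left(31654 + \frac{1}{30} \cdot 2300\right) \left(-4950\right) = \left(31654 + \frac{230}{3}\right) \left(-4950\right) = \frac{95192}{3} \left(-4950\right) = -157066800$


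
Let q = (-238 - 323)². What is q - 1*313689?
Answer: 1032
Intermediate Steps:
q = 314721 (q = (-561)² = 314721)
q - 1*313689 = 314721 - 1*313689 = 314721 - 313689 = 1032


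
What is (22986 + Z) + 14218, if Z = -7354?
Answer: 29850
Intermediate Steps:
(22986 + Z) + 14218 = (22986 - 7354) + 14218 = 15632 + 14218 = 29850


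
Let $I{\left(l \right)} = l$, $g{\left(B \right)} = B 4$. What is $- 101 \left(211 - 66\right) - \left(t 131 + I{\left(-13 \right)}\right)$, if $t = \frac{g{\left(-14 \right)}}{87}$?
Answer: $- \frac{1265648}{87} \approx -14548.0$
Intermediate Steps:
$g{\left(B \right)} = 4 B$
$t = - \frac{56}{87}$ ($t = \frac{4 \left(-14\right)}{87} = \left(-56\right) \frac{1}{87} = - \frac{56}{87} \approx -0.64368$)
$- 101 \left(211 - 66\right) - \left(t 131 + I{\left(-13 \right)}\right) = - 101 \left(211 - 66\right) - \left(\left(- \frac{56}{87}\right) 131 - 13\right) = \left(-101\right) 145 - \left(- \frac{7336}{87} - 13\right) = -14645 - - \frac{8467}{87} = -14645 + \frac{8467}{87} = - \frac{1265648}{87}$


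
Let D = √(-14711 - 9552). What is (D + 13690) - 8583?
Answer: 5107 + I*√24263 ≈ 5107.0 + 155.77*I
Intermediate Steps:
D = I*√24263 (D = √(-24263) = I*√24263 ≈ 155.77*I)
(D + 13690) - 8583 = (I*√24263 + 13690) - 8583 = (13690 + I*√24263) - 8583 = 5107 + I*√24263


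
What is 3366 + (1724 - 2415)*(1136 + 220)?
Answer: -933630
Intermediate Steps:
3366 + (1724 - 2415)*(1136 + 220) = 3366 - 691*1356 = 3366 - 936996 = -933630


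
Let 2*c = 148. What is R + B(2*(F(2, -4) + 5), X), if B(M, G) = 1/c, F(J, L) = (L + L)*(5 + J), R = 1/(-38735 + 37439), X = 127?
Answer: 611/47952 ≈ 0.012742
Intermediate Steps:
c = 74 (c = (½)*148 = 74)
R = -1/1296 (R = 1/(-1296) = -1/1296 ≈ -0.00077160)
F(J, L) = 2*L*(5 + J) (F(J, L) = (2*L)*(5 + J) = 2*L*(5 + J))
B(M, G) = 1/74
R + B(2*(F(2, -4) + 5), X) = -1/1296 + 1/74 = 611/47952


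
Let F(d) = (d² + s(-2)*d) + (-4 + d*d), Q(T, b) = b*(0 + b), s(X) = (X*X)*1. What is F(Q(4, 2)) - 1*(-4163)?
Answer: 4207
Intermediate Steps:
s(X) = X² (s(X) = X²*1 = X²)
Q(T, b) = b² (Q(T, b) = b*b = b²)
F(d) = -4 + 2*d² + 4*d (F(d) = (d² + (-2)²*d) + (-4 + d*d) = (d² + 4*d) + (-4 + d²) = -4 + 2*d² + 4*d)
F(Q(4, 2)) - 1*(-4163) = (-4 + 2*(2²)² + 4*2²) - 1*(-4163) = (-4 + 2*4² + 4*4) + 4163 = (-4 + 2*16 + 16) + 4163 = (-4 + 32 + 16) + 4163 = 44 + 4163 = 4207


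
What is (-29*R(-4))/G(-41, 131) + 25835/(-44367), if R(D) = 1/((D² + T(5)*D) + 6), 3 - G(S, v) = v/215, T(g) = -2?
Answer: -45000263/45609276 ≈ -0.98665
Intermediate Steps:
G(S, v) = 3 - v/215
R(D) = 1/(6 + D² - 2*D) (R(D) = 1/((D² - 2*D) + 6) = 1/(6 + D² - 2*D))
(-29*R(-4))/G(-41, 131) + 25835/(-44367) = (-29/(6 + (-4)² - 2*(-4)))/(3 - 1/215*131) + 25835/(-44367) = (-29/(6 + 16 + 8))/(3 - 131/215) + 25835*(-1/44367) = (-29/30)/(514/215) - 25835/44367 = -29*1/30*(215/514) - 25835/44367 = -29/30*215/514 - 25835/44367 = -1247/3084 - 25835/44367 = -45000263/45609276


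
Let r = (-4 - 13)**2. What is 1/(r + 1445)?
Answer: 1/1734 ≈ 0.00057670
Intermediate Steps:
r = 289 (r = (-17)**2 = 289)
1/(r + 1445) = 1/(289 + 1445) = 1/1734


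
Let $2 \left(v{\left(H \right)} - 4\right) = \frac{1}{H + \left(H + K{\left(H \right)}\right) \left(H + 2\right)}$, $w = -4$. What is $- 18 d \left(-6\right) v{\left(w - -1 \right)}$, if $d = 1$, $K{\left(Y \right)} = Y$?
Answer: $450$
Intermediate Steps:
$v{\left(H \right)} = 4 + \frac{1}{2 \left(H + 2 H \left(2 + H\right)\right)}$ ($v{\left(H \right)} = 4 + \frac{1}{2 \left(H + \left(H + H\right) \left(H + 2\right)\right)} = 4 + \frac{1}{2 \left(H + 2 H \left(2 + H\right)\right)}$)
$- 18 d \left(-6\right) v{\left(w - -1 \right)} = - 18 \cdot 1 \left(-6\right) \frac{1 + 16 \left(-4 - -1\right)^{2} + 40 \left(-4 - -1\right)}{2 \left(-4 - -1\right) \left(5 + 2 \left(-4 - -1\right)\right)} = \left(-18\right) \left(-6\right) \frac{1 + 16 \left(-4 + 1\right)^{2} + 40 \left(-4 + 1\right)}{2 \left(-4 + 1\right) \left(5 + 2 \left(-4 + 1\right)\right)} = 108 \frac{1 + 16 \left(-3\right)^{2} + 40 \left(-3\right)}{2 \left(-3\right) \left(5 + 2 \left(-3\right)\right)} = 108 \cdot \frac{1}{2} \left(- \frac{1}{3}\right) \frac{1}{5 - 6} \left(1 + 16 \cdot 9 - 120\right) = 108 \cdot \frac{1}{2} \left(- \frac{1}{3}\right) \frac{1}{-1} \left(1 + 144 - 120\right) = 108 \cdot \frac{1}{2} \left(- \frac{1}{3}\right) \left(-1\right) 25 = 108 \cdot \frac{25}{6} = 450$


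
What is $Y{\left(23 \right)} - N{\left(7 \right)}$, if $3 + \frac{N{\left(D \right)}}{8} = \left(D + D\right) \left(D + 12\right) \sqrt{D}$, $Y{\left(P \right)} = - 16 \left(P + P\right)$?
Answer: $-712 - 2128 \sqrt{7} \approx -6342.2$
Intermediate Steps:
$Y{\left(P \right)} = - 32 P$ ($Y{\left(P \right)} = - 16 \cdot 2 P = - 32 P$)
$N{\left(D \right)} = -24 + 16 D^{\frac{3}{2}} \left(12 + D\right)$ ($N{\left(D \right)} = -24 + 8 \left(D + D\right) \left(D + 12\right) \sqrt{D} = -24 + 8 \cdot 2 D \left(12 + D\right) \sqrt{D} = -24 + 8 \cdot 2 D^{\frac{3}{2}} \left(12 + D\right) = -24 + 16 D^{\frac{3}{2}} \left(12 + D\right)$)
$Y{\left(23 \right)} - N{\left(7 \right)} = \left(-32\right) 23 - \left(-24 + 16 \cdot 7^{\frac{5}{2}} + 192 \cdot 7^{\frac{3}{2}}\right) = -736 - \left(-24 + 16 \cdot 49 \sqrt{7} + 192 \cdot 7 \sqrt{7}\right) = -736 - \left(-24 + 784 \sqrt{7} + 1344 \sqrt{7}\right) = -736 - \left(-24 + 2128 \sqrt{7}\right) = -736 + \left(24 - 2128 \sqrt{7}\right) = -712 - 2128 \sqrt{7}$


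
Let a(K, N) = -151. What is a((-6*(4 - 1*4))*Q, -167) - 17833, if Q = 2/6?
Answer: -17984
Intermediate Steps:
Q = ⅓ (Q = 2*(⅙) = ⅓ ≈ 0.33333)
a((-6*(4 - 1*4))*Q, -167) - 17833 = -151 - 17833 = -17984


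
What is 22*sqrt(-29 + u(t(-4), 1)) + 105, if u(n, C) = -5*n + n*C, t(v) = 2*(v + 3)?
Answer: 105 + 22*I*sqrt(21) ≈ 105.0 + 100.82*I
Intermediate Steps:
t(v) = 6 + 2*v (t(v) = 2*(3 + v) = 6 + 2*v)
u(n, C) = -5*n + C*n
22*sqrt(-29 + u(t(-4), 1)) + 105 = 22*sqrt(-29 + (6 + 2*(-4))*(-5 + 1)) + 105 = 22*sqrt(-29 + (6 - 8)*(-4)) + 105 = 22*sqrt(-29 - 2*(-4)) + 105 = 22*sqrt(-29 + 8) + 105 = 22*sqrt(-21) + 105 = 22*(I*sqrt(21)) + 105 = 22*I*sqrt(21) + 105 = 105 + 22*I*sqrt(21)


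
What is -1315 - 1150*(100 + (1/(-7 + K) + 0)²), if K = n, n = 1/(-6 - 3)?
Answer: -238259695/2048 ≈ -1.1634e+5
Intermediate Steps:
n = -⅑ (n = 1/(-9) = -⅑ ≈ -0.11111)
K = -⅑ ≈ -0.11111
-1315 - 1150*(100 + (1/(-7 + K) + 0)²) = -1315 - 1150*(100 + (1/(-7 - ⅑) + 0)²) = -1315 - 1150*(100 + (1/(-64/9) + 0)²) = -1315 - 1150*(100 + (-9/64 + 0)²) = -1315 - 1150*(100 + (-9/64)²) = -1315 - 1150*(100 + 81/4096) = -1315 - 1150*409681/4096 = -1315 - 235566575/2048 = -238259695/2048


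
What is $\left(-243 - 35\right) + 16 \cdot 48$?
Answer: $490$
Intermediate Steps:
$\left(-243 - 35\right) + 16 \cdot 48 = -278 + 768 = 490$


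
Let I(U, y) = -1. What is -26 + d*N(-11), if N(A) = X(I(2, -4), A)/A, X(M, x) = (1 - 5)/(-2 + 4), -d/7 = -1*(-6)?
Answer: -370/11 ≈ -33.636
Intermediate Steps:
d = -42 (d = -(-7)*(-6) = -7*6 = -42)
X(M, x) = -2 (X(M, x) = -4/2 = -4*½ = -2)
N(A) = -2/A
-26 + d*N(-11) = -26 - (-84)/(-11) = -26 - (-84)*(-1)/11 = -26 - 42*2/11 = -26 - 84/11 = -370/11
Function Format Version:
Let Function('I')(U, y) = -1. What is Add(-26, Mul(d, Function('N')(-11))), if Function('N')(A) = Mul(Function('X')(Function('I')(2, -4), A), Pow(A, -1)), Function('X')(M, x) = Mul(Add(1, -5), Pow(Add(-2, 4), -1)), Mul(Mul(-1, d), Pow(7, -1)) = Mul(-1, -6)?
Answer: Rational(-370, 11) ≈ -33.636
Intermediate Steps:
d = -42 (d = Mul(-7, Mul(-1, -6)) = Mul(-7, 6) = -42)
Function('X')(M, x) = -2 (Function('X')(M, x) = Mul(-4, Pow(2, -1)) = Mul(-4, Rational(1, 2)) = -2)
Function('N')(A) = Mul(-2, Pow(A, -1))
Add(-26, Mul(d, Function('N')(-11))) = Add(-26, Mul(-42, Mul(-2, Pow(-11, -1)))) = Add(-26, Mul(-42, Mul(-2, Rational(-1, 11)))) = Add(-26, Mul(-42, Rational(2, 11))) = Add(-26, Rational(-84, 11)) = Rational(-370, 11)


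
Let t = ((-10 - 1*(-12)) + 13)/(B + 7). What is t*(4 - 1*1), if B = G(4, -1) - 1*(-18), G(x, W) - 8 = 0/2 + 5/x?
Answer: 180/137 ≈ 1.3139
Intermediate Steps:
G(x, W) = 8 + 5/x (G(x, W) = 8 + (0/2 + 5/x) = 8 + (0*(½) + 5/x) = 8 + (0 + 5/x) = 8 + 5/x)
B = 109/4 (B = (8 + 5/4) - 1*(-18) = (8 + 5*(¼)) + 18 = (8 + 5/4) + 18 = 37/4 + 18 = 109/4 ≈ 27.250)
t = 60/137 (t = ((-10 - 1*(-12)) + 13)/(109/4 + 7) = ((-10 + 12) + 13)/(137/4) = (2 + 13)*(4/137) = 15*(4/137) = 60/137 ≈ 0.43796)
t*(4 - 1*1) = 60*(4 - 1*1)/137 = 60*(4 - 1)/137 = (60/137)*3 = 180/137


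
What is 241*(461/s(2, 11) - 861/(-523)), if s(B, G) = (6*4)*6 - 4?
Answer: 87155963/73220 ≈ 1190.3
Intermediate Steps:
s(B, G) = 140 (s(B, G) = 24*6 - 4 = 144 - 4 = 140)
241*(461/s(2, 11) - 861/(-523)) = 241*(461/140 - 861/(-523)) = 241*(461*(1/140) - 861*(-1/523)) = 241*(461/140 + 861/523) = 241*(361643/73220) = 87155963/73220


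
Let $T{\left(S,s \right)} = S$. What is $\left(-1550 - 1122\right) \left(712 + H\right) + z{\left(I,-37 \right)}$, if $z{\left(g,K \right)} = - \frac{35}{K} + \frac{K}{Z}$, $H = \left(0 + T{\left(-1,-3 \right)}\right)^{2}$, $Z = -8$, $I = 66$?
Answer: $- \frac{563918607}{296} \approx -1.9051 \cdot 10^{6}$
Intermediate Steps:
$H = 1$ ($H = \left(0 - 1\right)^{2} = \left(-1\right)^{2} = 1$)
$z{\left(g,K \right)} = - \frac{35}{K} - \frac{K}{8}$ ($z{\left(g,K \right)} = - \frac{35}{K} + \frac{K}{-8} = - \frac{35}{K} + K \left(- \frac{1}{8}\right) = - \frac{35}{K} - \frac{K}{8}$)
$\left(-1550 - 1122\right) \left(712 + H\right) + z{\left(I,-37 \right)} = \left(-1550 - 1122\right) \left(712 + 1\right) - \left(- \frac{37}{8} + \frac{35}{-37}\right) = \left(-2672\right) 713 + \left(\left(-35\right) \left(- \frac{1}{37}\right) + \frac{37}{8}\right) = -1905136 + \left(\frac{35}{37} + \frac{37}{8}\right) = -1905136 + \frac{1649}{296} = - \frac{563918607}{296}$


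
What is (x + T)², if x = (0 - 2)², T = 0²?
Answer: 16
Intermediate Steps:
T = 0
x = 4 (x = (-2)² = 4)
(x + T)² = (4 + 0)² = 4² = 16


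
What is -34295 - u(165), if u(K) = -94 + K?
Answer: -34366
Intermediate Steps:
-34295 - u(165) = -34295 - (-94 + 165) = -34295 - 1*71 = -34295 - 71 = -34366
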